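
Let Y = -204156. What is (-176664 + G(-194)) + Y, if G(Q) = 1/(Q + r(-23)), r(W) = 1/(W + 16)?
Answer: -517534387/1359 ≈ -3.8082e+5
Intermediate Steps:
r(W) = 1/(16 + W)
G(Q) = 1/(-⅐ + Q) (G(Q) = 1/(Q + 1/(16 - 23)) = 1/(Q + 1/(-7)) = 1/(Q - ⅐) = 1/(-⅐ + Q))
(-176664 + G(-194)) + Y = (-176664 + 7/(-1 + 7*(-194))) - 204156 = (-176664 + 7/(-1 - 1358)) - 204156 = (-176664 + 7/(-1359)) - 204156 = (-176664 + 7*(-1/1359)) - 204156 = (-176664 - 7/1359) - 204156 = -240086383/1359 - 204156 = -517534387/1359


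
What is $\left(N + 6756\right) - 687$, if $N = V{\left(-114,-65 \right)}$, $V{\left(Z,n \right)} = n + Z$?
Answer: $5890$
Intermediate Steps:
$V{\left(Z,n \right)} = Z + n$
$N = -179$ ($N = -114 - 65 = -179$)
$\left(N + 6756\right) - 687 = \left(-179 + 6756\right) - 687 = 6577 - 687 = 5890$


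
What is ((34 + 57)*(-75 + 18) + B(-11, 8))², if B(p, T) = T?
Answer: 26822041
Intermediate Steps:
((34 + 57)*(-75 + 18) + B(-11, 8))² = ((34 + 57)*(-75 + 18) + 8)² = (91*(-57) + 8)² = (-5187 + 8)² = (-5179)² = 26822041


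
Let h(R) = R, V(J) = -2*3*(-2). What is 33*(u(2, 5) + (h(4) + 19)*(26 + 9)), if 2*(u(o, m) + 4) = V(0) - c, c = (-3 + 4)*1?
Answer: 53229/2 ≈ 26615.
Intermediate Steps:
V(J) = 12 (V(J) = -6*(-2) = 12)
c = 1 (c = 1*1 = 1)
u(o, m) = 3/2 (u(o, m) = -4 + (12 - 1*1)/2 = -4 + (12 - 1)/2 = -4 + (1/2)*11 = -4 + 11/2 = 3/2)
33*(u(2, 5) + (h(4) + 19)*(26 + 9)) = 33*(3/2 + (4 + 19)*(26 + 9)) = 33*(3/2 + 23*35) = 33*(3/2 + 805) = 33*(1613/2) = 53229/2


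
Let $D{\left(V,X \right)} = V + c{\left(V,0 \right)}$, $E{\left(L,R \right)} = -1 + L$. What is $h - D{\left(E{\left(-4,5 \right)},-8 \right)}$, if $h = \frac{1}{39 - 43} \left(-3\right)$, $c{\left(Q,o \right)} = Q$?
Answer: $\frac{43}{4} \approx 10.75$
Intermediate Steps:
$D{\left(V,X \right)} = 2 V$ ($D{\left(V,X \right)} = V + V = 2 V$)
$h = \frac{3}{4}$ ($h = \frac{1}{-4} \left(-3\right) = \left(- \frac{1}{4}\right) \left(-3\right) = \frac{3}{4} \approx 0.75$)
$h - D{\left(E{\left(-4,5 \right)},-8 \right)} = \frac{3}{4} - 2 \left(-1 - 4\right) = \frac{3}{4} - 2 \left(-5\right) = \frac{3}{4} - -10 = \frac{3}{4} + 10 = \frac{43}{4}$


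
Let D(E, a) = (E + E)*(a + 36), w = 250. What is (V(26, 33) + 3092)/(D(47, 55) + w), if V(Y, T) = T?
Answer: 3125/8804 ≈ 0.35495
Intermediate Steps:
D(E, a) = 2*E*(36 + a) (D(E, a) = (2*E)*(36 + a) = 2*E*(36 + a))
(V(26, 33) + 3092)/(D(47, 55) + w) = (33 + 3092)/(2*47*(36 + 55) + 250) = 3125/(2*47*91 + 250) = 3125/(8554 + 250) = 3125/8804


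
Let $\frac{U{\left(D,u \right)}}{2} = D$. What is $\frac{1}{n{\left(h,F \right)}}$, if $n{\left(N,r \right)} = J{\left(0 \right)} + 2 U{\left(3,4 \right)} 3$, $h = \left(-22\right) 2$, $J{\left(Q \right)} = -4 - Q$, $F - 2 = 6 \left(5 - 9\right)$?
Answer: $\frac{1}{32} \approx 0.03125$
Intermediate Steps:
$F = -22$ ($F = 2 + 6 \left(5 - 9\right) = 2 + 6 \left(-4\right) = 2 - 24 = -22$)
$U{\left(D,u \right)} = 2 D$
$h = -44$
$n{\left(N,r \right)} = 32$ ($n{\left(N,r \right)} = \left(-4 - 0\right) + 2 \cdot 2 \cdot 3 \cdot 3 = \left(-4 + 0\right) + 2 \cdot 6 \cdot 3 = -4 + 12 \cdot 3 = -4 + 36 = 32$)
$\frac{1}{n{\left(h,F \right)}} = \frac{1}{32}$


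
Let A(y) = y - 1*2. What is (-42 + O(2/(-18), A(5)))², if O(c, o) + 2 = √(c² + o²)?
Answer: (396 - √730)²/81 ≈ 1680.8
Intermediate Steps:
A(y) = -2 + y (A(y) = y - 2 = -2 + y)
O(c, o) = -2 + √(c² + o²)
(-42 + O(2/(-18), A(5)))² = (-42 + (-2 + √((2/(-18))² + (-2 + 5)²)))² = (-42 + (-2 + √((2*(-1/18))² + 3²)))² = (-42 + (-2 + √((-⅑)² + 9)))² = (-42 + (-2 + √(1/81 + 9)))² = (-42 + (-2 + √(730/81)))² = (-42 + (-2 + √730/9))² = (-44 + √730/9)²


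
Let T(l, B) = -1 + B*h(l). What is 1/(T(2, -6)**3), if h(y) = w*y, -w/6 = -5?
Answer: -1/47045881 ≈ -2.1256e-8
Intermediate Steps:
w = 30 (w = -6*(-5) = 30)
h(y) = 30*y
T(l, B) = -1 + 30*B*l (T(l, B) = -1 + B*(30*l) = -1 + 30*B*l)
1/(T(2, -6)**3) = 1/((-1 + 30*(-6)*2)**3) = 1/((-1 - 360)**3) = 1/((-361)**3) = 1/(-47045881) = -1/47045881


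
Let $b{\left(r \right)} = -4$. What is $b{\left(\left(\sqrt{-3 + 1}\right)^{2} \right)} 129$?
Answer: $-516$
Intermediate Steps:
$b{\left(\left(\sqrt{-3 + 1}\right)^{2} \right)} 129 = \left(-4\right) 129 = -516$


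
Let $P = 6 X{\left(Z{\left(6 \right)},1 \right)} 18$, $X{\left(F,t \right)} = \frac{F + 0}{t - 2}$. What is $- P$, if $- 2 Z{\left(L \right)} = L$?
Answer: $-324$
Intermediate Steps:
$Z{\left(L \right)} = - \frac{L}{2}$
$X{\left(F,t \right)} = \frac{F}{-2 + t}$
$P = 324$ ($P = 6 \frac{\left(- \frac{1}{2}\right) 6}{-2 + 1} \cdot 18 = 6 \left(- \frac{3}{-1}\right) 18 = 6 \left(\left(-3\right) \left(-1\right)\right) 18 = 6 \cdot 3 \cdot 18 = 18 \cdot 18 = 324$)
$- P = \left(-1\right) 324 = -324$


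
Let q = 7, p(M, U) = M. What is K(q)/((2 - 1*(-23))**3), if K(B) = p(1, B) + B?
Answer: 8/15625 ≈ 0.00051200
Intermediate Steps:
K(B) = 1 + B
K(q)/((2 - 1*(-23))**3) = (1 + 7)/((2 - 1*(-23))**3) = 8/((2 + 23)**3) = 8/(25**3) = 8/15625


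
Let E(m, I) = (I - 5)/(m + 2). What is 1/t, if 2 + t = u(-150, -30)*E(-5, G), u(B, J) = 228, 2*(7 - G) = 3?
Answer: -1/40 ≈ -0.025000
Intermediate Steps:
G = 11/2 (G = 7 - ½*3 = 7 - 3/2 = 11/2 ≈ 5.5000)
E(m, I) = (-5 + I)/(2 + m)
t = -40 (t = -2 + 228*((-5 + 11/2)/(2 - 5)) = -2 + 228*((½)/(-3)) = -2 + 228*(-⅓*½) = -2 + 228*(-⅙) = -2 - 38 = -40)
1/t = 1/(-40) = -1/40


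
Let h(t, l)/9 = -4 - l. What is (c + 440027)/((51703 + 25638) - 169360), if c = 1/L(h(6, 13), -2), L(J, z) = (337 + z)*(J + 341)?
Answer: -9237633487/1931785540 ≈ -4.7819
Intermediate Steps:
h(t, l) = -36 - 9*l (h(t, l) = 9*(-4 - l) = -36 - 9*l)
L(J, z) = (337 + z)*(341 + J)
c = 1/62980 (c = 1/(114917 + 337*(-36 - 9*13) + 341*(-2) + (-36 - 9*13)*(-2)) = 1/(114917 + 337*(-36 - 117) - 682 + (-36 - 117)*(-2)) = 1/(114917 + 337*(-153) - 682 - 153*(-2)) = 1/(114917 - 51561 - 682 + 306) = 1/62980 ≈ 1.5878e-5)
(c + 440027)/((51703 + 25638) - 169360) = (1/62980 + 440027)/((51703 + 25638) - 169360) = 27712900461/(62980*(77341 - 169360)) = (27712900461/62980)/(-92019) = (27712900461/62980)*(-1/92019) = -9237633487/1931785540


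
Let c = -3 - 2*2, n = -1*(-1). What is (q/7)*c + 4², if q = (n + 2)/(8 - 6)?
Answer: 29/2 ≈ 14.500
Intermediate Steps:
n = 1
q = 3/2 (q = (1 + 2)/(8 - 6) = 3/2 ≈ 1.5000)
c = -7 (c = -3 - 4 = -7)
(q/7)*c + 4² = ((3/2)/7)*(-7) + 4² = ((3/2)*(⅐))*(-7) + 16 = (3/14)*(-7) + 16 = -3/2 + 16 = 29/2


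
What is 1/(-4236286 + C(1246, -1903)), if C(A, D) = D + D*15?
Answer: -1/4266734 ≈ -2.3437e-7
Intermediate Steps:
C(A, D) = 16*D (C(A, D) = D + 15*D = 16*D)
1/(-4236286 + C(1246, -1903)) = 1/(-4236286 + 16*(-1903)) = 1/(-4236286 - 30448) = 1/(-4266734) = -1/4266734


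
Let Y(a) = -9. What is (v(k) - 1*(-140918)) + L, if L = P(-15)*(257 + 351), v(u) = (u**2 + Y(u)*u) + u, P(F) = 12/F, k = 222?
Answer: 939698/5 ≈ 1.8794e+5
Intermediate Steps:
v(u) = u**2 - 8*u (v(u) = (u**2 - 9*u) + u = u**2 - 8*u)
L = -2432/5 (L = (12/(-15))*(257 + 351) = (12*(-1/15))*608 = -4/5*608 = -2432/5 ≈ -486.40)
(v(k) - 1*(-140918)) + L = (222*(-8 + 222) - 1*(-140918)) - 2432/5 = (222*214 + 140918) - 2432/5 = (47508 + 140918) - 2432/5 = 188426 - 2432/5 = 939698/5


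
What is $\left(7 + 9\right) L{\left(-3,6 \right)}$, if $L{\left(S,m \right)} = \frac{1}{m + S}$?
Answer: $\frac{16}{3} \approx 5.3333$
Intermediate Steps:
$L{\left(S,m \right)} = \frac{1}{S + m}$
$\left(7 + 9\right) L{\left(-3,6 \right)} = \frac{7 + 9}{-3 + 6} = \frac{16}{3}$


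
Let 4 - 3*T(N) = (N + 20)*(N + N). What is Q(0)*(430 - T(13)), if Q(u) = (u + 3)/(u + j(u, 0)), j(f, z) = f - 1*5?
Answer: -2144/5 ≈ -428.80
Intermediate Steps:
T(N) = 4/3 - 2*N*(20 + N)/3 (T(N) = 4/3 - (N + 20)*(N + N)/3 = 4/3 - (20 + N)*2*N/3 = 4/3 - 2*N*(20 + N)/3)
j(f, z) = -5 + f (j(f, z) = f - 5 = -5 + f)
Q(u) = (3 + u)/(-5 + 2*u) (Q(u) = (u + 3)/(u + (-5 + u)) = (3 + u)/(-5 + 2*u))
Q(0)*(430 - T(13)) = ((3 + 0)/(-5 + 2*0))*(430 - (4/3 - 40/3*13 - ⅔*13²)) = (3/(-5 + 0))*(430 - (4/3 - 520/3 - ⅔*169)) = (3/(-5))*(430 - (4/3 - 520/3 - 338/3)) = (-⅕*3)*(430 - 1*(-854/3)) = -3*(430 + 854/3)/5 = -⅗*2144/3 = -2144/5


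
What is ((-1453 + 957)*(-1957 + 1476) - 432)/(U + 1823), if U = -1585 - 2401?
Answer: -238144/2163 ≈ -110.10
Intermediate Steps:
U = -3986
((-1453 + 957)*(-1957 + 1476) - 432)/(U + 1823) = ((-1453 + 957)*(-1957 + 1476) - 432)/(-3986 + 1823) = (-496*(-481) - 432)/(-2163) = (238576 - 432)*(-1/2163) = 238144*(-1/2163) = -238144/2163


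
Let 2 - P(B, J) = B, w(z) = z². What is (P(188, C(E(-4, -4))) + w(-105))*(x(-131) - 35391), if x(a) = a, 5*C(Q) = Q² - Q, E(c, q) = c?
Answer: -385022958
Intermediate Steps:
C(Q) = -Q/5 + Q²/5 (C(Q) = (Q² - Q)/5 = -Q/5 + Q²/5)
P(B, J) = 2 - B
(P(188, C(E(-4, -4))) + w(-105))*(x(-131) - 35391) = ((2 - 1*188) + (-105)²)*(-131 - 35391) = ((2 - 188) + 11025)*(-35522) = (-186 + 11025)*(-35522) = 10839*(-35522) = -385022958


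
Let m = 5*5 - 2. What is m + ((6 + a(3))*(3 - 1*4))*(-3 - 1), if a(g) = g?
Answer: 59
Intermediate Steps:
m = 23 (m = 25 - 2 = 23)
m + ((6 + a(3))*(3 - 1*4))*(-3 - 1) = 23 + ((6 + 3)*(3 - 1*4))*(-3 - 1) = 23 + (9*(3 - 4))*(-4) = 23 + (9*(-1))*(-4) = 23 - 9*(-4) = 23 + 36 = 59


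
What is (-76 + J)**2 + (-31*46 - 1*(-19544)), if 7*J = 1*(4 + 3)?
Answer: 23743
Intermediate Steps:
J = 1 (J = (1*(4 + 3))/7 = (1*7)/7 = (1/7)*7 = 1)
(-76 + J)**2 + (-31*46 - 1*(-19544)) = (-76 + 1)**2 + (-31*46 - 1*(-19544)) = (-75)**2 + (-1426 + 19544) = 5625 + 18118 = 23743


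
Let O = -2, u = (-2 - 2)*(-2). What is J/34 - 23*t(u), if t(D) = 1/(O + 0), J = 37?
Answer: 214/17 ≈ 12.588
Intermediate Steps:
u = 8 (u = -4*(-2) = 8)
t(D) = -½ (t(D) = 1/(-2 + 0) = 1/(-2) = -½)
J/34 - 23*t(u) = 37/34 - 23*(-½) = 37*(1/34) + 23/2 = 37/34 + 23/2 = 214/17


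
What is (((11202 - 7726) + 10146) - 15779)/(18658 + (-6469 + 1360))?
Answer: -2157/13549 ≈ -0.15920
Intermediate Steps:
(((11202 - 7726) + 10146) - 15779)/(18658 + (-6469 + 1360)) = ((3476 + 10146) - 15779)/(18658 - 5109) = (13622 - 15779)/13549 = -2157*1/13549 = -2157/13549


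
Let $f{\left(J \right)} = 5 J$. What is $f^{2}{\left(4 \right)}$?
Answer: $400$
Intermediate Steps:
$f^{2}{\left(4 \right)} = \left(5 \cdot 4\right)^{2} = 20^{2} = 400$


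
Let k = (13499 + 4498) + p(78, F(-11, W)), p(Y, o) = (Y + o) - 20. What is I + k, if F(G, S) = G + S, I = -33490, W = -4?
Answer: -15450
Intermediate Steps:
p(Y, o) = -20 + Y + o
k = 18040 (k = (13499 + 4498) + (-20 + 78 + (-11 - 4)) = 17997 + (-20 + 78 - 15) = 17997 + 43 = 18040)
I + k = -33490 + 18040 = -15450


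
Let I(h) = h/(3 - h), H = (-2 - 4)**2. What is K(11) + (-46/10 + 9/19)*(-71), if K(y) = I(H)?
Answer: 305012/1045 ≈ 291.88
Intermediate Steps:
H = 36 (H = (-6)**2 = 36)
K(y) = -12/11 (K(y) = -1*36/(-3 + 36) = -1*36/33 = -1*36*1/33 = -12/11)
K(11) + (-46/10 + 9/19)*(-71) = -12/11 + (-46/10 + 9/19)*(-71) = -12/11 + (-46*1/10 + 9*(1/19))*(-71) = -12/11 + (-23/5 + 9/19)*(-71) = -12/11 - 392/95*(-71) = -12/11 + 27832/95 = 305012/1045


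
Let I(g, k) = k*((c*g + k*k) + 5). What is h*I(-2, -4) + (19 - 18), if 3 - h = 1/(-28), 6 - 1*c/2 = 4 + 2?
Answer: -254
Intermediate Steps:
c = 0 (c = 12 - 2*(4 + 2) = 12 - 2*6 = 12 - 12 = 0)
I(g, k) = k*(5 + k²) (I(g, k) = k*((0*g + k*k) + 5) = k*((0 + k²) + 5) = k*(k² + 5) = k*(5 + k²))
h = 85/28 (h = 3 - 1/(-28) = 3 - 1*(-1/28) = 3 + 1/28 = 85/28 ≈ 3.0357)
h*I(-2, -4) + (19 - 18) = 85*(-4*(5 + (-4)²))/28 + (19 - 18) = 85*(-4*(5 + 16))/28 + 1 = 85*(-4*21)/28 + 1 = (85/28)*(-84) + 1 = -255 + 1 = -254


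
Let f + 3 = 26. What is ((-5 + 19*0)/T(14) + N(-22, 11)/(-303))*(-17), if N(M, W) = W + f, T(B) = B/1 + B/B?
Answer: 765/101 ≈ 7.5743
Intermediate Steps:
f = 23 (f = -3 + 26 = 23)
T(B) = 1 + B (T(B) = B*1 + 1 = B + 1 = 1 + B)
N(M, W) = 23 + W (N(M, W) = W + 23 = 23 + W)
((-5 + 19*0)/T(14) + N(-22, 11)/(-303))*(-17) = ((-5 + 19*0)/(1 + 14) + (23 + 11)/(-303))*(-17) = ((-5 + 0)/15 + 34*(-1/303))*(-17) = (-5*1/15 - 34/303)*(-17) = (-1/3 - 34/303)*(-17) = -45/101*(-17) = 765/101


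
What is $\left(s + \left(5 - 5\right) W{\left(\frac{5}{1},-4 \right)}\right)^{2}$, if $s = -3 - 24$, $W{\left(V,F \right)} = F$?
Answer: $729$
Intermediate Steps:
$s = -27$
$\left(s + \left(5 - 5\right) W{\left(\frac{5}{1},-4 \right)}\right)^{2} = \left(-27 + \left(5 - 5\right) \left(-4\right)\right)^{2} = \left(-27 + 0 \left(-4\right)\right)^{2} = \left(-27 + 0\right)^{2} = \left(-27\right)^{2} = 729$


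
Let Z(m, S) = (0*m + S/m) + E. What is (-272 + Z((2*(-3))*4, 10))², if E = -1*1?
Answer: 10764961/144 ≈ 74757.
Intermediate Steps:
E = -1
Z(m, S) = -1 + S/m (Z(m, S) = (0*m + S/m) - 1 = (0 + S/m) - 1 = S/m - 1 = -1 + S/m)
(-272 + Z((2*(-3))*4, 10))² = (-272 + (10 - 2*(-3)*4)/(((2*(-3))*4)))² = (-272 + (10 - (-6)*4)/((-6*4)))² = (-272 + (10 - 1*(-24))/(-24))² = (-272 - (10 + 24)/24)² = (-272 - 1/24*34)² = (-272 - 17/12)² = (-3281/12)² = 10764961/144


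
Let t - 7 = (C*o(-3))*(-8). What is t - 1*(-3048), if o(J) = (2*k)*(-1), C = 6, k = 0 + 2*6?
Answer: 4207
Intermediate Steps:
k = 12 (k = 0 + 12 = 12)
o(J) = -24 (o(J) = (2*12)*(-1) = 24*(-1) = -24)
t = 1159 (t = 7 + (6*(-24))*(-8) = 7 - 144*(-8) = 7 + 1152 = 1159)
t - 1*(-3048) = 1159 - 1*(-3048) = 1159 + 3048 = 4207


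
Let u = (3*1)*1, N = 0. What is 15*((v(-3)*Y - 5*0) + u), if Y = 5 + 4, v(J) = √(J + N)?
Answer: 45 + 135*I*√3 ≈ 45.0 + 233.83*I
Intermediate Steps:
u = 3 (u = 3*1 = 3)
v(J) = √J (v(J) = √(J + 0) = √J)
Y = 9
15*((v(-3)*Y - 5*0) + u) = 15*((√(-3)*9 - 5*0) + 3) = 15*(((I*√3)*9 + 0) + 3) = 15*((9*I*√3 + 0) + 3) = 15*(9*I*√3 + 3) = 15*(3 + 9*I*√3) = 45 + 135*I*√3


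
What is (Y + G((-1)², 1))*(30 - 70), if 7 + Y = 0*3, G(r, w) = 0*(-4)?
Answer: 280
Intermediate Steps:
G(r, w) = 0
Y = -7 (Y = -7 + 0*3 = -7 + 0 = -7)
(Y + G((-1)², 1))*(30 - 70) = (-7 + 0)*(30 - 70) = -7*(-40) = 280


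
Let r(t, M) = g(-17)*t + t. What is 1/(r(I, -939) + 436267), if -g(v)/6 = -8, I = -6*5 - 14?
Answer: 1/434111 ≈ 2.3036e-6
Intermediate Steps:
I = -44 (I = -30 - 14 = -44)
g(v) = 48 (g(v) = -6*(-8) = 48)
r(t, M) = 49*t (r(t, M) = 48*t + t = 49*t)
1/(r(I, -939) + 436267) = 1/(49*(-44) + 436267) = 1/(-2156 + 436267) = 1/434111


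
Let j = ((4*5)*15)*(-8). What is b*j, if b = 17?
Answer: -40800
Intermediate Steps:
j = -2400 (j = (20*15)*(-8) = 300*(-8) = -2400)
b*j = 17*(-2400) = -40800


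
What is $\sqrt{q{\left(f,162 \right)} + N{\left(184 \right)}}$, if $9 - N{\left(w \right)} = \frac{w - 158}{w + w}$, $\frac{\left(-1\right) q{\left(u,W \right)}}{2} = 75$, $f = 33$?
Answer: $\frac{i \sqrt{1194022}}{92} \approx 11.877 i$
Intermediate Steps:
$q{\left(u,W \right)} = -150$ ($q{\left(u,W \right)} = \left(-2\right) 75 = -150$)
$N{\left(w \right)} = 9 - \frac{-158 + w}{2 w}$ ($N{\left(w \right)} = 9 - \frac{w - 158}{w + w} = 9 - \frac{-158 + w}{2 w}$)
$\sqrt{q{\left(f,162 \right)} + N{\left(184 \right)}} = \sqrt{-150 + \left(\frac{17}{2} + \frac{79}{184}\right)} = \sqrt{-150 + \frac{1643}{184}} = \sqrt{- \frac{25957}{184}} = \frac{i \sqrt{1194022}}{92}$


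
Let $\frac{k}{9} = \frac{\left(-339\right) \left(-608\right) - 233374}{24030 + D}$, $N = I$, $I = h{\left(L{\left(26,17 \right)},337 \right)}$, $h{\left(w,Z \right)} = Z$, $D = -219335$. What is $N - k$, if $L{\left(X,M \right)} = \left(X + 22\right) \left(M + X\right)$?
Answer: $\frac{65572427}{195305} \approx 335.74$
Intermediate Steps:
$L{\left(X,M \right)} = \left(22 + X\right) \left(M + X\right)$
$I = 337$
$N = 337$
$k = \frac{245358}{195305}$ ($k = 9 \frac{\left(-339\right) \left(-608\right) - 233374}{24030 - 219335} = 9 \frac{206112 - 233374}{-195305} = 9 \left(\left(-27262\right) \left(- \frac{1}{195305}\right)\right) = 9 \cdot \frac{27262}{195305} = \frac{245358}{195305} \approx 1.2563$)
$N - k = 337 - \frac{245358}{195305} = \frac{65572427}{195305}$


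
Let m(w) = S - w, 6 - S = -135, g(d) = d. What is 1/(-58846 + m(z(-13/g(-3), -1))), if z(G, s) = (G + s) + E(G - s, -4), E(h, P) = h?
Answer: -3/176141 ≈ -1.7032e-5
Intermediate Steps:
S = 141 (S = 6 - 1*(-135) = 6 + 135 = 141)
z(G, s) = 2*G (z(G, s) = (G + s) + (G - s) = 2*G)
m(w) = 141 - w
1/(-58846 + m(z(-13/g(-3), -1))) = 1/(-58846 + (141 - 2*(-13/(-3)))) = 1/(-58846 + (141 - 2*(-13*(-1/3)))) = 1/(-58846 + (141 - 2*13/3)) = 1/(-58846 + (141 - 1*26/3)) = 1/(-58846 + (141 - 26/3)) = 1/(-58846 + 397/3) = 1/(-176141/3) = -3/176141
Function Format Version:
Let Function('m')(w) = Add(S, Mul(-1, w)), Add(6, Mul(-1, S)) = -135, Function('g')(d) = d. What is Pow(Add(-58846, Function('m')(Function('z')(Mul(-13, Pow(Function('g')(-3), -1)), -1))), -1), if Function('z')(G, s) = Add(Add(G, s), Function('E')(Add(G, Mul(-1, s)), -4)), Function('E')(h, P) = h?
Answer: Rational(-3, 176141) ≈ -1.7032e-5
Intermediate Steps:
S = 141 (S = Add(6, Mul(-1, -135)) = Add(6, 135) = 141)
Function('z')(G, s) = Mul(2, G) (Function('z')(G, s) = Add(Add(G, s), Add(G, Mul(-1, s))) = Mul(2, G))
Function('m')(w) = Add(141, Mul(-1, w))
Pow(Add(-58846, Function('m')(Function('z')(Mul(-13, Pow(Function('g')(-3), -1)), -1))), -1) = Pow(Add(-58846, Add(141, Mul(-1, Mul(2, Mul(-13, Pow(-3, -1)))))), -1) = Pow(Add(-58846, Add(141, Mul(-1, Mul(2, Mul(-13, Rational(-1, 3)))))), -1) = Pow(Add(-58846, Add(141, Mul(-1, Mul(2, Rational(13, 3))))), -1) = Pow(Add(-58846, Add(141, Mul(-1, Rational(26, 3)))), -1) = Pow(Add(-58846, Add(141, Rational(-26, 3))), -1) = Pow(Add(-58846, Rational(397, 3)), -1) = Pow(Rational(-176141, 3), -1) = Rational(-3, 176141)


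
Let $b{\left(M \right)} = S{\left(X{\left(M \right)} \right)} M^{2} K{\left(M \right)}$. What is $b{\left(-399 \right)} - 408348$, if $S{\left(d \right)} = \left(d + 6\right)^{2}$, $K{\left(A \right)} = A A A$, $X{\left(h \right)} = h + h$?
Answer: $-6343294014591909084$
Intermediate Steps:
$X{\left(h \right)} = 2 h$
$K{\left(A \right)} = A^{3}$ ($K{\left(A \right)} = A^{2} A = A^{3}$)
$S{\left(d \right)} = \left(6 + d\right)^{2}$
$b{\left(M \right)} = M^{5} \left(6 + 2 M\right)^{2}$ ($b{\left(M \right)} = \left(6 + 2 M\right)^{2} M^{2} M^{3} = M^{2} \left(6 + 2 M\right)^{2} M^{3} = M^{5} \left(6 + 2 M\right)^{2}$)
$b{\left(-399 \right)} - 408348 = 4 \left(-399\right)^{5} \left(3 - 399\right)^{2} - 408348 = 4 \left(-10112638401999\right) \left(-396\right)^{2} - 408348 = 4 \left(-10112638401999\right) 156816 - 408348 = -6343294014591500736 - 408348 = -6343294014591909084$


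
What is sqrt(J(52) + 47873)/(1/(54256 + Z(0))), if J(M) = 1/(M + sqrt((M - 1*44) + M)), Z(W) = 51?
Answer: 54307*sqrt(4978794 + 191492*sqrt(15))/(2*sqrt(26 + sqrt(15))) ≈ 1.1882e+7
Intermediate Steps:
J(M) = 1/(M + sqrt(-44 + 2*M)) (J(M) = 1/(M + sqrt((M - 44) + M)) = 1/(M + sqrt((-44 + M) + M)) = 1/(M + sqrt(-44 + 2*M)))
sqrt(J(52) + 47873)/(1/(54256 + Z(0))) = sqrt(1/(52 + sqrt(2)*sqrt(-22 + 52)) + 47873)/(1/(54256 + 51)) = sqrt(1/(52 + sqrt(2)*sqrt(30)) + 47873)/(1/54307) = sqrt(1/(52 + 2*sqrt(15)) + 47873)/(1/54307) = sqrt(47873 + 1/(52 + 2*sqrt(15)))*54307 = 54307*sqrt(47873 + 1/(52 + 2*sqrt(15)))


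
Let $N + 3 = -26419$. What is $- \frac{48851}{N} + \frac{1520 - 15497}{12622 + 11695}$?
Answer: $\frac{74419043}{58409434} \approx 1.2741$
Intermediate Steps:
$N = -26422$ ($N = -3 - 26419 = -26422$)
$- \frac{48851}{N} + \frac{1520 - 15497}{12622 + 11695} = - \frac{48851}{-26422} + \frac{1520 - 15497}{12622 + 11695} = \left(-48851\right) \left(- \frac{1}{26422}\right) - \frac{13977}{24317} = \frac{4441}{2402} - \frac{13977}{24317} = \frac{74419043}{58409434}$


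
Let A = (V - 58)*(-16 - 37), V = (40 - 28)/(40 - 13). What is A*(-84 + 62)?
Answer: -603988/9 ≈ -67110.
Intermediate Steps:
V = 4/9 (V = 12/27 = 12*(1/27) = 4/9 ≈ 0.44444)
A = 27454/9 (A = (4/9 - 58)*(-16 - 37) = -518/9*(-53) = 27454/9 ≈ 3050.4)
A*(-84 + 62) = 27454*(-84 + 62)/9 = (27454/9)*(-22) = -603988/9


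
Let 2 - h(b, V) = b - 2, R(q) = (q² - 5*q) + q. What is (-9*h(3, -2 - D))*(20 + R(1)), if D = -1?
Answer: -153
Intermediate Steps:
R(q) = q² - 4*q
h(b, V) = 4 - b (h(b, V) = 2 - (b - 2) = 2 - (-2 + b) = 2 + (2 - b) = 4 - b)
(-9*h(3, -2 - D))*(20 + R(1)) = (-9*(4 - 1*3))*(20 + 1*(-4 + 1)) = (-9*(4 - 3))*(20 + 1*(-3)) = (-9*1)*(20 - 3) = -9*17 = -153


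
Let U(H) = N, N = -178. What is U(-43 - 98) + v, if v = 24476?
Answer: 24298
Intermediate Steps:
U(H) = -178
U(-43 - 98) + v = -178 + 24476 = 24298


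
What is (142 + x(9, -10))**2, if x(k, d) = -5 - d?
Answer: 21609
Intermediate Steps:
(142 + x(9, -10))**2 = (142 + (-5 - 1*(-10)))**2 = (142 + (-5 + 10))**2 = (142 + 5)**2 = 147**2 = 21609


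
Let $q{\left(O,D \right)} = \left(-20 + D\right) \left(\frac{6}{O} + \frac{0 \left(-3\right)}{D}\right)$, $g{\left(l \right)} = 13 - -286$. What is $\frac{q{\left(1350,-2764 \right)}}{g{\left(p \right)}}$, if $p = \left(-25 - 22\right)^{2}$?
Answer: $- \frac{928}{22425} \approx -0.041382$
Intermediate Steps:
$p = 2209$ ($p = \left(-47\right)^{2} = 2209$)
$g{\left(l \right)} = 299$ ($g{\left(l \right)} = 13 + 286 = 299$)
$q{\left(O,D \right)} = \frac{6 \left(-20 + D\right)}{O}$ ($q{\left(O,D \right)} = \left(-20 + D\right) \left(\frac{6}{O} + \frac{0}{D}\right) = \left(-20 + D\right) \left(\frac{6}{O} + 0\right) = \left(-20 + D\right) \frac{6}{O} = \frac{6 \left(-20 + D\right)}{O}$)
$\frac{q{\left(1350,-2764 \right)}}{g{\left(p \right)}} = \frac{6 \cdot \frac{1}{1350} \left(-20 - 2764\right)}{299} = 6 \cdot \frac{1}{1350} \left(-2784\right) \frac{1}{299} = \left(- \frac{928}{75}\right) \frac{1}{299} = - \frac{928}{22425}$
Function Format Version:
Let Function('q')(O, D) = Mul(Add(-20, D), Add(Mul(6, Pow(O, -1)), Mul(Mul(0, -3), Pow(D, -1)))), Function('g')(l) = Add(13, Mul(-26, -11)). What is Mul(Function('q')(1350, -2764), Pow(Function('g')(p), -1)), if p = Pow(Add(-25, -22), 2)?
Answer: Rational(-928, 22425) ≈ -0.041382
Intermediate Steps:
p = 2209 (p = Pow(-47, 2) = 2209)
Function('g')(l) = 299 (Function('g')(l) = Add(13, 286) = 299)
Function('q')(O, D) = Mul(6, Pow(O, -1), Add(-20, D)) (Function('q')(O, D) = Mul(Add(-20, D), Add(Mul(6, Pow(O, -1)), Mul(0, Pow(D, -1)))) = Mul(Add(-20, D), Add(Mul(6, Pow(O, -1)), 0)) = Mul(Add(-20, D), Mul(6, Pow(O, -1))) = Mul(6, Pow(O, -1), Add(-20, D)))
Mul(Function('q')(1350, -2764), Pow(Function('g')(p), -1)) = Mul(Mul(6, Pow(1350, -1), Add(-20, -2764)), Pow(299, -1)) = Mul(Mul(6, Rational(1, 1350), -2784), Rational(1, 299)) = Mul(Rational(-928, 75), Rational(1, 299)) = Rational(-928, 22425)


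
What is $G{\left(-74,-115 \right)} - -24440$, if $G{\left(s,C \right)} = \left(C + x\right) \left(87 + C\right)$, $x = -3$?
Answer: $27744$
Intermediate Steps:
$G{\left(s,C \right)} = \left(-3 + C\right) \left(87 + C\right)$ ($G{\left(s,C \right)} = \left(C - 3\right) \left(87 + C\right) = \left(-3 + C\right) \left(87 + C\right)$)
$G{\left(-74,-115 \right)} - -24440 = \left(-261 + \left(-115\right)^{2} + 84 \left(-115\right)\right) - -24440 = \left(-261 + 13225 - 9660\right) + 24440 = 3304 + 24440 = 27744$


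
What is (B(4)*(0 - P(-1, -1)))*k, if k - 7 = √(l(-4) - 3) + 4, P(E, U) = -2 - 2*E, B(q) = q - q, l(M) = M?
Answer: 0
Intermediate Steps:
B(q) = 0
k = 11 + I*√7 (k = 7 + (√(-4 - 3) + 4) = 7 + (√(-7) + 4) = 7 + (I*√7 + 4) = 7 + (4 + I*√7) = 11 + I*√7 ≈ 11.0 + 2.6458*I)
(B(4)*(0 - P(-1, -1)))*k = (0*(0 - (-2 - 2*(-1))))*(11 + I*√7) = (0*(0 - (-2 + 2)))*(11 + I*√7) = (0*(0 - 1*0))*(11 + I*√7) = (0*(0 + 0))*(11 + I*√7) = (0*0)*(11 + I*√7) = 0*(11 + I*√7) = 0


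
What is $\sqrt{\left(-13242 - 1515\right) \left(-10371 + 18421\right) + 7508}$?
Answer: $i \sqrt{118786342} \approx 10899.0 i$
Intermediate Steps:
$\sqrt{\left(-13242 - 1515\right) \left(-10371 + 18421\right) + 7508} = \sqrt{\left(-14757\right) 8050 + 7508} = \sqrt{-118793850 + 7508} = \sqrt{-118786342} = i \sqrt{118786342}$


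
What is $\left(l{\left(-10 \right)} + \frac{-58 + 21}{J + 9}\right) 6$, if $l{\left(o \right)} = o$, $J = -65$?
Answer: $- \frac{1569}{28} \approx -56.036$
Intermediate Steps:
$\left(l{\left(-10 \right)} + \frac{-58 + 21}{J + 9}\right) 6 = \left(-10 + \frac{-58 + 21}{-65 + 9}\right) 6 = \left(-10 - \frac{37}{-56}\right) 6 = \left(-10 - - \frac{37}{56}\right) 6 = \left(-10 + \frac{37}{56}\right) 6 = \left(- \frac{523}{56}\right) 6 = - \frac{1569}{28}$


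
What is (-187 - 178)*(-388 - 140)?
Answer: 192720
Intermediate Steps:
(-187 - 178)*(-388 - 140) = -365*(-528) = 192720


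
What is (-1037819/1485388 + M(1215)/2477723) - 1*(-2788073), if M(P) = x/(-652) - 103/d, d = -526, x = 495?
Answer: 219942953376746691176653/78887105357011178 ≈ 2.7881e+6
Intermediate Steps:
M(P) = -96607/171476 (M(P) = 495/(-652) - 103/(-526) = 495*(-1/652) - 103*(-1/526) = -495/652 + 103/526 = -96607/171476)
(-1037819/1485388 + M(1215)/2477723) - 1*(-2788073) = (-1037819/1485388 - 96607/171476/2477723) - 1*(-2788073) = (-1037819*1/1485388 - 96607/171476*1/2477723) + 2788073 = (-1037819/1485388 - 96607/424870029148) + 2788073 = -55117291534903341/78887105357011178 + 2788073 = 219942953376746691176653/78887105357011178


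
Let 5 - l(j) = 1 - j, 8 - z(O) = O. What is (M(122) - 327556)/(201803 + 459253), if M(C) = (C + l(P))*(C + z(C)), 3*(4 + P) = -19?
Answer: -244973/495792 ≈ -0.49410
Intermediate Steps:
z(O) = 8 - O
P = -31/3 (P = -4 + (⅓)*(-19) = -4 - 19/3 = -31/3 ≈ -10.333)
l(j) = 4 + j (l(j) = 5 - (1 - j) = 5 + (-1 + j) = 4 + j)
M(C) = -152/3 + 8*C (M(C) = (C + (4 - 31/3))*(C + (8 - C)) = (C - 19/3)*8 = (-19/3 + C)*8 = -152/3 + 8*C)
(M(122) - 327556)/(201803 + 459253) = ((-152/3 + 8*122) - 327556)/(201803 + 459253) = ((-152/3 + 976) - 327556)/661056 = (2776/3 - 327556)*(1/661056) = -979892/3*1/661056 = -244973/495792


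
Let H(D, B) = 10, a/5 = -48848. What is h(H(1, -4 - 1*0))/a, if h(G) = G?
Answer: -1/24424 ≈ -4.0943e-5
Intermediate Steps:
a = -244240 (a = 5*(-48848) = -244240)
h(H(1, -4 - 1*0))/a = 10/(-244240) = 10*(-1/244240) = -1/24424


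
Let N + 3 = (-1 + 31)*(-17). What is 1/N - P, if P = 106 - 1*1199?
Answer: 560708/513 ≈ 1093.0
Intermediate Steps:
P = -1093 (P = 106 - 1199 = -1093)
N = -513 (N = -3 + (-1 + 31)*(-17) = -3 + 30*(-17) = -3 - 510 = -513)
1/N - P = 1/(-513) - 1*(-1093) = -1/513 + 1093 = 560708/513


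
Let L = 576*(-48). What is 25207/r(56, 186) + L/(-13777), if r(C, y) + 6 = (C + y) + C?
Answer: 355350055/4022884 ≈ 88.332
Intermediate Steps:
r(C, y) = -6 + y + 2*C (r(C, y) = -6 + ((C + y) + C) = -6 + (y + 2*C) = -6 + y + 2*C)
L = -27648
25207/r(56, 186) + L/(-13777) = 25207/(-6 + 186 + 2*56) - 27648/(-13777) = 25207/(-6 + 186 + 112) - 27648*(-1/13777) = 25207/292 + 27648/13777 = 355350055/4022884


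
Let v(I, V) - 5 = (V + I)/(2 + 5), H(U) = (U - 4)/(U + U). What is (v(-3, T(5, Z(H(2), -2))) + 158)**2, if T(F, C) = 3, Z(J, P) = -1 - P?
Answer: 26569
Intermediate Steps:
H(U) = (-4 + U)/(2*U) (H(U) = (-4 + U)/((2*U)) = (-4 + U)*(1/(2*U)) = (-4 + U)/(2*U))
v(I, V) = 5 + I/7 + V/7 (v(I, V) = 5 + (V + I)/(2 + 5) = 5 + (I + V)/7 = 5 + (I + V)*(1/7) = 5 + (I/7 + V/7) = 5 + I/7 + V/7)
(v(-3, T(5, Z(H(2), -2))) + 158)**2 = ((5 + (1/7)*(-3) + (1/7)*3) + 158)**2 = ((5 - 3/7 + 3/7) + 158)**2 = (5 + 158)**2 = 163**2 = 26569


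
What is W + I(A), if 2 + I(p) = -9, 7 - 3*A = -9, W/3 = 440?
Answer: 1309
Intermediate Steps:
W = 1320 (W = 3*440 = 1320)
A = 16/3 (A = 7/3 - ⅓*(-9) = 7/3 + 3 = 16/3 ≈ 5.3333)
I(p) = -11 (I(p) = -2 - 9 = -11)
W + I(A) = 1320 - 11 = 1309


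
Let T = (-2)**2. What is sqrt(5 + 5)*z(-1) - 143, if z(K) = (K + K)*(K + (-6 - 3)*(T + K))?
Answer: -143 + 56*sqrt(10) ≈ 34.088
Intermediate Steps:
T = 4
z(K) = 2*K*(-36 - 8*K) (z(K) = (K + K)*(K + (-6 - 3)*(4 + K)) = (2*K)*(K - 9*(4 + K)) = (2*K)*(K + (-36 - 9*K)) = (2*K)*(-36 - 8*K) = 2*K*(-36 - 8*K))
sqrt(5 + 5)*z(-1) - 143 = sqrt(5 + 5)*(-8*(-1)*(9 + 2*(-1))) - 143 = sqrt(10)*(-8*(-1)*(9 - 2)) - 143 = sqrt(10)*(-8*(-1)*7) - 143 = sqrt(10)*56 - 143 = 56*sqrt(10) - 143 = -143 + 56*sqrt(10)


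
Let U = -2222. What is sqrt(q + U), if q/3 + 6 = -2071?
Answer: I*sqrt(8453) ≈ 91.94*I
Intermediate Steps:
q = -6231 (q = -18 + 3*(-2071) = -18 - 6213 = -6231)
sqrt(q + U) = sqrt(-6231 - 2222) = sqrt(-8453) = I*sqrt(8453)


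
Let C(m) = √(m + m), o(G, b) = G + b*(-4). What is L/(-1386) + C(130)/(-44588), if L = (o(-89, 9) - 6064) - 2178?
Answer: 2789/462 - √65/22294 ≈ 6.0364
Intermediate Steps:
o(G, b) = G - 4*b
L = -8367 (L = ((-89 - 4*9) - 6064) - 2178 = ((-89 - 36) - 6064) - 2178 = (-125 - 6064) - 2178 = -6189 - 2178 = -8367)
C(m) = √2*√m (C(m) = √(2*m) = √2*√m)
L/(-1386) + C(130)/(-44588) = -8367/(-1386) + (√2*√130)/(-44588) = -8367*(-1/1386) + (2*√65)*(-1/44588) = 2789/462 - √65/22294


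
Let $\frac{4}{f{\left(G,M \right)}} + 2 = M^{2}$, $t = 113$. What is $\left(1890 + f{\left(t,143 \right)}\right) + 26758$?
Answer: $\frac{585765660}{20447} \approx 28648.0$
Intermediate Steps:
$f{\left(G,M \right)} = \frac{4}{-2 + M^{2}}$
$\left(1890 + f{\left(t,143 \right)}\right) + 26758 = \left(1890 + \frac{4}{-2 + 143^{2}}\right) + 26758 = \left(1890 + \frac{4}{-2 + 20449}\right) + 26758 = \left(1890 + \frac{4}{20447}\right) + 26758 = \frac{38644834}{20447} + 26758 = \frac{585765660}{20447}$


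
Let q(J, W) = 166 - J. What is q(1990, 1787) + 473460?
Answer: 471636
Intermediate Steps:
q(1990, 1787) + 473460 = (166 - 1*1990) + 473460 = (166 - 1990) + 473460 = -1824 + 473460 = 471636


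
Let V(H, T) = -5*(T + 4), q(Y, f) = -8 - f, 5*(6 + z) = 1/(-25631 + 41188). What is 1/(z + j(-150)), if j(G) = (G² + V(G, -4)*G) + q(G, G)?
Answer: 77785/1760741261 ≈ 4.4177e-5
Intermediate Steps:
z = -466709/77785 (z = -6 + 1/(5*(-25631 + 41188)) = -6 + (⅕)/15557 = -6 + (⅕)*(1/15557) = -6 + 1/77785 = -466709/77785 ≈ -6.0000)
V(H, T) = -20 - 5*T (V(H, T) = -5*(4 + T) = -20 - 5*T)
j(G) = -8 + G² - G (j(G) = (G² + (-20 - 5*(-4))*G) + (-8 - G) = (G² + (-20 + 20)*G) + (-8 - G) = (G² + 0*G) + (-8 - G) = (G² + 0) + (-8 - G) = G² + (-8 - G) = -8 + G² - G)
1/(z + j(-150)) = 1/(-466709/77785 + (-8 + (-150)² - 1*(-150))) = 1/(-466709/77785 + (-8 + 22500 + 150)) = 1/(-466709/77785 + 22642) = 1/(1760741261/77785) = 77785/1760741261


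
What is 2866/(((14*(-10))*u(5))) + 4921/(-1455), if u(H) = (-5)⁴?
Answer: -43475753/12731250 ≈ -3.4149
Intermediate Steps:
u(H) = 625
2866/(((14*(-10))*u(5))) + 4921/(-1455) = 2866/(((14*(-10))*625)) + 4921/(-1455) = 2866/((-140*625)) + 4921*(-1/1455) = 2866/(-87500) - 4921/1455 = 2866*(-1/87500) - 4921/1455 = -1433/43750 - 4921/1455 = -43475753/12731250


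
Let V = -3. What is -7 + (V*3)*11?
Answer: -106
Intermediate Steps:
-7 + (V*3)*11 = -7 - 3*3*11 = -7 - 9*11 = -7 - 99 = -106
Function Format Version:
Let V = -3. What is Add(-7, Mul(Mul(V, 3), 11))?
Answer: -106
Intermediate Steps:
Add(-7, Mul(Mul(V, 3), 11)) = Add(-7, Mul(Mul(-3, 3), 11)) = Add(-7, Mul(-9, 11)) = Add(-7, -99) = -106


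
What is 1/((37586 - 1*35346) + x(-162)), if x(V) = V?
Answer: 1/2078 ≈ 0.00048123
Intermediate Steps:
1/((37586 - 1*35346) + x(-162)) = 1/((37586 - 1*35346) - 162) = 1/((37586 - 35346) - 162) = 1/(2240 - 162) = 1/2078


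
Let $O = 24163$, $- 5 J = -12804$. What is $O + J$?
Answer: $\frac{133619}{5} \approx 26724.0$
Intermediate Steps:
$J = \frac{12804}{5}$ ($J = \left(- \frac{1}{5}\right) \left(-12804\right) = \frac{12804}{5} \approx 2560.8$)
$O + J = 24163 + \frac{12804}{5} = \frac{133619}{5}$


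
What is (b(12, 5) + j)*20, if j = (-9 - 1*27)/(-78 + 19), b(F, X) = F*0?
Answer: 720/59 ≈ 12.203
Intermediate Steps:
b(F, X) = 0
j = 36/59 (j = (-9 - 27)/(-59) = -36*(-1/59) = 36/59 ≈ 0.61017)
(b(12, 5) + j)*20 = (0 + 36/59)*20 = (36/59)*20 = 720/59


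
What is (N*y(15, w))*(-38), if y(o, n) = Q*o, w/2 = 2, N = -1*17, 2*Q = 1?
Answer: 4845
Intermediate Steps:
Q = ½ (Q = (½)*1 = ½ ≈ 0.50000)
N = -17
w = 4 (w = 2*2 = 4)
y(o, n) = o/2
(N*y(15, w))*(-38) = -17*15/2*(-38) = -255/2*(-38) = 4845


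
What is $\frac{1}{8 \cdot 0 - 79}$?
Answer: $- \frac{1}{79} \approx -0.012658$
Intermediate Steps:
$\frac{1}{8 \cdot 0 - 79} = \frac{1}{0 - 79} = \frac{1}{-79} = - \frac{1}{79}$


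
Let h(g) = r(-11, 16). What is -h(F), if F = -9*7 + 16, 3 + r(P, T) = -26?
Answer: 29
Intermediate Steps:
r(P, T) = -29 (r(P, T) = -3 - 26 = -29)
F = -47 (F = -63 + 16 = -47)
h(g) = -29
-h(F) = -1*(-29) = 29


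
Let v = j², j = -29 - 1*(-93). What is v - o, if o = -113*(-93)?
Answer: -6413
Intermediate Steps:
o = 10509
j = 64 (j = -29 + 93 = 64)
v = 4096 (v = 64² = 4096)
v - o = 4096 - 1*10509 = 4096 - 10509 = -6413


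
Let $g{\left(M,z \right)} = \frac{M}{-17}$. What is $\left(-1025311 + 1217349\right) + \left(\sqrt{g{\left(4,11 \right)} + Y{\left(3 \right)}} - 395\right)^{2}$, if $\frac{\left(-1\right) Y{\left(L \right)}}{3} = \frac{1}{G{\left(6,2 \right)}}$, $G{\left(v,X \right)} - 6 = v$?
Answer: $\frac{23668251}{68} - \frac{395 i \sqrt{561}}{17} \approx 3.4806 \cdot 10^{5} - 550.34 i$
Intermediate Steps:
$G{\left(v,X \right)} = 6 + v$
$Y{\left(L \right)} = - \frac{1}{4}$ ($Y{\left(L \right)} = - \frac{3}{6 + 6} = - \frac{3}{12} = \left(-3\right) \frac{1}{12} = - \frac{1}{4}$)
$g{\left(M,z \right)} = - \frac{M}{17}$ ($g{\left(M,z \right)} = M \left(- \frac{1}{17}\right) = - \frac{M}{17}$)
$\left(-1025311 + 1217349\right) + \left(\sqrt{g{\left(4,11 \right)} + Y{\left(3 \right)}} - 395\right)^{2} = \left(-1025311 + 1217349\right) + \left(\sqrt{\left(- \frac{1}{17}\right) 4 - \frac{1}{4}} - 395\right)^{2} = 192038 + \left(\sqrt{- \frac{4}{17} - \frac{1}{4}} - 395\right)^{2} = 192038 + \left(\sqrt{- \frac{33}{68}} - 395\right)^{2} = 192038 + \left(\frac{i \sqrt{561}}{34} - 395\right)^{2} = 192038 + \left(-395 + \frac{i \sqrt{561}}{34}\right)^{2}$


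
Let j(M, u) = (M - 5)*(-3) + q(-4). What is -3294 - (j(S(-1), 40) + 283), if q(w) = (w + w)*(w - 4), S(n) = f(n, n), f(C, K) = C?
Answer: -3659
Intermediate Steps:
S(n) = n
q(w) = 2*w*(-4 + w) (q(w) = (2*w)*(-4 + w) = 2*w*(-4 + w))
j(M, u) = 79 - 3*M (j(M, u) = (M - 5)*(-3) + 2*(-4)*(-4 - 4) = (-5 + M)*(-3) + 2*(-4)*(-8) = (15 - 3*M) + 64 = 79 - 3*M)
-3294 - (j(S(-1), 40) + 283) = -3294 - ((79 - 3*(-1)) + 283) = -3294 - ((79 + 3) + 283) = -3294 - (82 + 283) = -3294 - 1*365 = -3294 - 365 = -3659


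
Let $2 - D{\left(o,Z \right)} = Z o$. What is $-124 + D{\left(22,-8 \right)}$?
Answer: $54$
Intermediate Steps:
$D{\left(o,Z \right)} = 2 - Z o$
$-124 + D{\left(22,-8 \right)} = -124 - \left(-2 - 176\right) = -124 + \left(2 + 176\right) = -124 + 178 = 54$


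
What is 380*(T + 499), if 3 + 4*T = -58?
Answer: 183825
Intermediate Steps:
T = -61/4 (T = -3/4 + (1/4)*(-58) = -3/4 - 29/2 = -61/4 ≈ -15.250)
380*(T + 499) = 380*(-61/4 + 499) = 380*(1935/4) = 183825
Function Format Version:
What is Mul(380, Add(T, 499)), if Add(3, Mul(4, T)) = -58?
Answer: 183825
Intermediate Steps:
T = Rational(-61, 4) (T = Add(Rational(-3, 4), Mul(Rational(1, 4), -58)) = Add(Rational(-3, 4), Rational(-29, 2)) = Rational(-61, 4) ≈ -15.250)
Mul(380, Add(T, 499)) = Mul(380, Add(Rational(-61, 4), 499)) = Mul(380, Rational(1935, 4)) = 183825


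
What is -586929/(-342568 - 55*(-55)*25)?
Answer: 195643/88981 ≈ 2.1987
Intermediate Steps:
-586929/(-342568 - 55*(-55)*25) = -586929/(-342568 - (-3025)*25) = -586929/(-342568 - 1*(-75625)) = -586929/(-342568 + 75625) = -586929/(-266943) = -586929*(-1/266943) = 195643/88981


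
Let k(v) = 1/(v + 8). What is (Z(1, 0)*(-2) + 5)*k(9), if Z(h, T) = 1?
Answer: 3/17 ≈ 0.17647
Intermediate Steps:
k(v) = 1/(8 + v)
(Z(1, 0)*(-2) + 5)*k(9) = (1*(-2) + 5)/(8 + 9) = (-2 + 5)/17 = 3*(1/17) = 3/17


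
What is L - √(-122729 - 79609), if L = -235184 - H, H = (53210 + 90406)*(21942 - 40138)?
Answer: 2613001552 - 9*I*√2498 ≈ 2.613e+9 - 449.82*I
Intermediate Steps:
H = -2613236736 (H = 143616*(-18196) = -2613236736)
L = 2613001552 (L = -235184 - 1*(-2613236736) = -235184 + 2613236736 = 2613001552)
L - √(-122729 - 79609) = 2613001552 - √(-122729 - 79609) = 2613001552 - √(-202338) = 2613001552 - 9*I*√2498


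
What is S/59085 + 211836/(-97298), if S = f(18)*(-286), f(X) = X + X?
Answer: -57769702/24567745 ≈ -2.3514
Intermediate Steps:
f(X) = 2*X
S = -10296 (S = (2*18)*(-286) = 36*(-286) = -10296)
S/59085 + 211836/(-97298) = -10296/59085 + 211836/(-97298) = -10296*1/59085 + 211836*(-1/97298) = -88/505 - 105918/48649 = -57769702/24567745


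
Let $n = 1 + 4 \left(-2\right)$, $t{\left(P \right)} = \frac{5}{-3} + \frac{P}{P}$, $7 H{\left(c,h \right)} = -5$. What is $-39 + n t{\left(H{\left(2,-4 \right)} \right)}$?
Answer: $- \frac{103}{3} \approx -34.333$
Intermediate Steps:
$H{\left(c,h \right)} = - \frac{5}{7}$ ($H{\left(c,h \right)} = \frac{1}{7} \left(-5\right) = - \frac{5}{7}$)
$t{\left(P \right)} = - \frac{2}{3}$ ($t{\left(P \right)} = 5 \left(- \frac{1}{3}\right) + 1 = - \frac{5}{3} + 1 = - \frac{2}{3}$)
$n = -7$ ($n = 1 - 8 = -7$)
$-39 + n t{\left(H{\left(2,-4 \right)} \right)} = -39 - - \frac{14}{3} = -39 + \frac{14}{3} = - \frac{103}{3}$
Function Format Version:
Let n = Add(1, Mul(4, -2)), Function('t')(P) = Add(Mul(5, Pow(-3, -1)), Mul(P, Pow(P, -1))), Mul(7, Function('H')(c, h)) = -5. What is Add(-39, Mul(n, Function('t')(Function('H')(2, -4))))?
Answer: Rational(-103, 3) ≈ -34.333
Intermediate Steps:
Function('H')(c, h) = Rational(-5, 7) (Function('H')(c, h) = Mul(Rational(1, 7), -5) = Rational(-5, 7))
Function('t')(P) = Rational(-2, 3) (Function('t')(P) = Add(Mul(5, Rational(-1, 3)), 1) = Add(Rational(-5, 3), 1) = Rational(-2, 3))
n = -7 (n = Add(1, -8) = -7)
Add(-39, Mul(n, Function('t')(Function('H')(2, -4)))) = Add(-39, Mul(-7, Rational(-2, 3))) = Add(-39, Rational(14, 3)) = Rational(-103, 3)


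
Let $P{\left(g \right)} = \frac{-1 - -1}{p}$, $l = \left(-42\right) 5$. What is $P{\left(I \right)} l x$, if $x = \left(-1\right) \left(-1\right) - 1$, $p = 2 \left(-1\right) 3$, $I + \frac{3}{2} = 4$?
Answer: $0$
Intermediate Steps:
$I = \frac{5}{2}$ ($I = - \frac{3}{2} + 4 = \frac{5}{2} \approx 2.5$)
$p = -6$ ($p = \left(-2\right) 3 = -6$)
$x = 0$ ($x = 1 - 1 = 0$)
$l = -210$
$P{\left(g \right)} = 0$ ($P{\left(g \right)} = \frac{-1 - -1}{-6} = \left(-1 + 1\right) \left(- \frac{1}{6}\right) = 0 \left(- \frac{1}{6}\right) = 0$)
$P{\left(I \right)} l x = 0 \left(-210\right) 0 = 0 \cdot 0 = 0$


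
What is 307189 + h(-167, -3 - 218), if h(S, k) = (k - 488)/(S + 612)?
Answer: 136698396/445 ≈ 3.0719e+5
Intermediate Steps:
h(S, k) = (-488 + k)/(612 + S)
307189 + h(-167, -3 - 218) = 307189 + (-488 + (-3 - 218))/(612 - 167) = 307189 + (-488 - 221)/445 = 307189 + (1/445)*(-709) = 307189 - 709/445 = 136698396/445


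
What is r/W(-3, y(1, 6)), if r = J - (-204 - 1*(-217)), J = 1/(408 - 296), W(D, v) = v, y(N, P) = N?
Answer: -1455/112 ≈ -12.991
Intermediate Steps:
J = 1/112 ≈ 0.0089286
r = -1455/112 (r = 1/112 - (-204 - 1*(-217)) = 1/112 - (-204 + 217) = 1/112 - 1*13 = 1/112 - 13 = -1455/112 ≈ -12.991)
r/W(-3, y(1, 6)) = -1455/112/1 = -1455/112*1 = -1455/112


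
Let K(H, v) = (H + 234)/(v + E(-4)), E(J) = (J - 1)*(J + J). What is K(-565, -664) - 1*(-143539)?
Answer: 89568667/624 ≈ 1.4354e+5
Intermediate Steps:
E(J) = 2*J*(-1 + J) (E(J) = (-1 + J)*(2*J) = 2*J*(-1 + J))
K(H, v) = (234 + H)/(40 + v) (K(H, v) = (H + 234)/(v + 2*(-4)*(-1 - 4)) = (234 + H)/(v + 2*(-4)*(-5)) = (234 + H)/(v + 40) = (234 + H)/(40 + v))
K(-565, -664) - 1*(-143539) = (234 - 565)/(40 - 664) - 1*(-143539) = -331/(-624) + 143539 = -1/624*(-331) + 143539 = 331/624 + 143539 = 89568667/624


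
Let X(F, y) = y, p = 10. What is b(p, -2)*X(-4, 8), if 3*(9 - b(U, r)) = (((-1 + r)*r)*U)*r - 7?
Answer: 1232/3 ≈ 410.67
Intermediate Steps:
b(U, r) = 34/3 - U*r**2*(-1 + r)/3 (b(U, r) = 9 - ((((-1 + r)*r)*U)*r - 7)/3 = 9 - (((r*(-1 + r))*U)*r - 7)/3 = 9 - ((U*r*(-1 + r))*r - 7)/3 = 9 - (U*r**2*(-1 + r) - 7)/3 = 9 - (-7 + U*r**2*(-1 + r))/3 = 9 + (7/3 - U*r**2*(-1 + r)/3) = 34/3 - U*r**2*(-1 + r)/3)
b(p, -2)*X(-4, 8) = (34/3 - 1/3*10*(-2)**3 + (1/3)*10*(-2)**2)*8 = (34/3 - 1/3*10*(-8) + (1/3)*10*4)*8 = (34/3 + 80/3 + 40/3)*8 = (154/3)*8 = 1232/3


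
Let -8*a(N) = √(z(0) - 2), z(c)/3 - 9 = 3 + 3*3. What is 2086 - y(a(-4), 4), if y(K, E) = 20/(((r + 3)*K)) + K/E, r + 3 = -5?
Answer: 2086 - 963*√61/1952 ≈ 2082.1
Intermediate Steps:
z(c) = 63 (z(c) = 27 + 3*(3 + 3*3) = 27 + 3*(3 + 9) = 27 + 3*12 = 27 + 36 = 63)
r = -8 (r = -3 - 5 = -8)
a(N) = -√61/8 (a(N) = -√(63 - 2)/8 = -√61/8)
y(K, E) = -4/K + K/E (y(K, E) = 20/(((-8 + 3)*K)) + K/E = 20/((-5*K)) + K/E = 20*(-1/(5*K)) + K/E = -4/K + K/E)
2086 - y(a(-4), 4) = 2086 - (-4*(-8*√61/61) - √61/8/4) = 2086 - (-(-32)*√61/61 - √61/8*(¼)) = 2086 - (32*√61/61 - √61/32) = 2086 - 963*√61/1952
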